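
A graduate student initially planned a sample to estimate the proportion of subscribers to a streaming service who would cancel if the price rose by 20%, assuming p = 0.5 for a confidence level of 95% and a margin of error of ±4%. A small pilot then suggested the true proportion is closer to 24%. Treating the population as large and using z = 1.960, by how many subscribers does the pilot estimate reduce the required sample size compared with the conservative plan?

Conservative (p = 0.5): n = 1.960² × 0.25 / 0.040² ≈ 600.25 → 601.
Using p = 0.24: p(1−p) = 0.1824, so n = 1.960² × 0.1824 / 0.040² ≈ 437.94 → 438.
Reduction: 601 − 438 = 163.

163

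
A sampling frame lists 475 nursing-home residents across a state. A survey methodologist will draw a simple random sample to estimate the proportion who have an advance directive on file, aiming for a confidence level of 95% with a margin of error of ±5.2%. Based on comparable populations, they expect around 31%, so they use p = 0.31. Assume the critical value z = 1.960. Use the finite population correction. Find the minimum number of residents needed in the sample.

Unadjusted: n₀ = 1.960² × 0.31 × 0.69 / 0.052² ≈ 303.89, so n₀ = 304.
Finite population correction with N = 475: n = n₀ / (1 + (n₀−1)/N) = 304 / (1 + 303/475) = 304 / 1.6379 ≈ 185.60.
Rounding up, n = 186.

186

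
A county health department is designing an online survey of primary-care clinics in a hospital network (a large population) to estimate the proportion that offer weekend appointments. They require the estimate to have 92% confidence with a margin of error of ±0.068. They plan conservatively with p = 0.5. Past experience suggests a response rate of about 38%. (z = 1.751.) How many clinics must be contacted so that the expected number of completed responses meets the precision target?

Completed interviews needed: n₀ = 1.751² × 0.2500 / 0.068² ≈ 165.77 → 166.
At a 38% response rate, contacts needed = 166 / 0.38 ≈ 436.84 → 437.

437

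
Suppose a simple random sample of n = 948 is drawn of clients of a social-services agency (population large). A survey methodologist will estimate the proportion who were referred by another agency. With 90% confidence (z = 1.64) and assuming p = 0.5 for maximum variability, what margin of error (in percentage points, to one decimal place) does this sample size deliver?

SE(p̂) = √[p(1−p)/n] = √[0.2500/948] = 0.01624.
E = z × SE = 1.64 × 0.01624 = 0.02663, or 2.7 percentage points.

2.7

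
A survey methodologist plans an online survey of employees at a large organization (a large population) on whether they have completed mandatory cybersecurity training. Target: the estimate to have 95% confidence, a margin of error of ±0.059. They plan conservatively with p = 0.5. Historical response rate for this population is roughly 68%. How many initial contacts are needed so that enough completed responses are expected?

406

For 95% confidence, z = 1.96.
Completed interviews needed: n₀ = 1.96² × 0.2500 / 0.059² ≈ 275.90 → 276.
At a 68% response rate, contacts needed = 276 / 0.68 ≈ 405.88 → 406.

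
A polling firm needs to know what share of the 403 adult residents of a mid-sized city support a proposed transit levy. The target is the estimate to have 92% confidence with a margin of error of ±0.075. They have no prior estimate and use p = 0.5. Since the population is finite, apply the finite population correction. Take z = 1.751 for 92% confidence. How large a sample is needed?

Unadjusted: n₀ = 1.751² × 0.50 × 0.50 / 0.075² ≈ 136.27, so n₀ = 137.
Finite population correction with N = 403: n = n₀ / (1 + (n₀−1)/N) = 137 / (1 + 136/403) = 137 / 1.3375 ≈ 102.43.
Rounding up, n = 103.

103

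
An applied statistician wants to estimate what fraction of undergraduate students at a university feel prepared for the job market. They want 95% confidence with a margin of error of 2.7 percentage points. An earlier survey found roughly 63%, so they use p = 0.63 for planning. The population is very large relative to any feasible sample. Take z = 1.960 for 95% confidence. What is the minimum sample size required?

1229

With p = 0.63, p(1−p) = 0.2331.
n = z²·p(1−p)/E² = 1.960² × 0.2331 / 0.027² = 3.8416 × 0.2331 / 0.000729 ≈ 1228.36.
Rounding up gives n = 1229.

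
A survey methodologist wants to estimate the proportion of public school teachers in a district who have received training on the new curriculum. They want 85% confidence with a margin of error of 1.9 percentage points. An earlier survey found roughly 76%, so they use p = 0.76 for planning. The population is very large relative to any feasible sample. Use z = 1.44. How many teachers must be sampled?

With p = 0.76, p(1−p) = 0.1824.
n = z²·p(1−p)/E² = 1.44² × 0.1824 / 0.019² = 2.0736 × 0.1824 / 0.000361 ≈ 1047.71.
Rounding up gives n = 1048.

1048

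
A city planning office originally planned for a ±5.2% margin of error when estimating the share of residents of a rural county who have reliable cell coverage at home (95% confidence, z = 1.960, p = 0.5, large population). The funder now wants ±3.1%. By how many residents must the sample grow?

At ±5.2%: n = 1.960² × 0.2500 / 0.052² ≈ 355.18 → 356.
At ±3.1%: n = 1.960² × 0.2500 / 0.031² ≈ 999.38 → 1000.
Additional respondents: 1000 − 356 = 644.

644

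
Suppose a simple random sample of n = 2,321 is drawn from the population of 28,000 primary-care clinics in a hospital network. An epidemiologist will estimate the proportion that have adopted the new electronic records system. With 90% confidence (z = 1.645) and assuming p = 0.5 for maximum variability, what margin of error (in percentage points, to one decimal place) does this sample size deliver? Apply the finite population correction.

Finite-population factor: (N−n)/(N−1) = (28000−2321)/(28000−1) = 0.9171.
SE(p̂) = √[p(1−p)/n · (N−n)/(N−1)] = √[0.2500/2321 × 0.9171] = 0.00994.
E = z × SE = 1.645 × 0.00994 = 0.01635 ≈ 1.6 percentage points.

1.6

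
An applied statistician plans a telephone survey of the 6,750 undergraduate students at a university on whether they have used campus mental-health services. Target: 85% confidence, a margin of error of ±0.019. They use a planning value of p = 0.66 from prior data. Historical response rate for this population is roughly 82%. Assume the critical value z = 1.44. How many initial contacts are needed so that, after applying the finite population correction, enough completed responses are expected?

Completed interviews needed (unadjusted): n₀ = 1.44² × 0.2244 / 0.019² ≈ 1288.96 → 1289.
FPC for N = 6,750: n = 1289 / (1 + 1288/6750) = 1289 / 1.1908 ≈ 1082.45 → 1083.
At an 82% response rate, contacts needed = 1083 / 0.82 ≈ 1320.73 → 1321.

1321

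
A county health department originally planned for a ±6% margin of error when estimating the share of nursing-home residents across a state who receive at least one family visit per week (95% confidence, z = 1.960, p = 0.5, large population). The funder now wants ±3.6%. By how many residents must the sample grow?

At ±6%: n = 1.960² × 0.2500 / 0.060² ≈ 266.78 → 267.
At ±3.6%: n = 1.960² × 0.2500 / 0.036² ≈ 741.05 → 742.
Additional respondents: 742 − 267 = 475.

475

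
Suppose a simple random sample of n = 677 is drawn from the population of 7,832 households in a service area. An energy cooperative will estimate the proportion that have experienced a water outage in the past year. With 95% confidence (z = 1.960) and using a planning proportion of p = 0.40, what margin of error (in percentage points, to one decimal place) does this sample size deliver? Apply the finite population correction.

3.5

Finite-population factor: (N−n)/(N−1) = (7832−677)/(7832−1) = 0.9137.
SE(p̂) = √[p(1−p)/n · (N−n)/(N−1)] = √[0.2400/677 × 0.9137] = 0.01800.
E = z × SE = 1.960 × 0.01800 = 0.03527 ≈ 3.5 percentage points.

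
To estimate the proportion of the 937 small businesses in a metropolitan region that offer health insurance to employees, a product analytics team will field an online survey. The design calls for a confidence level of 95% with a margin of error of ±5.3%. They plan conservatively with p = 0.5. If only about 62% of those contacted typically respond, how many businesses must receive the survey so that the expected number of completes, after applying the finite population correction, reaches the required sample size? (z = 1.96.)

405

Completed interviews needed (unadjusted): n₀ = 1.96² × 0.2500 / 0.053² ≈ 341.90 → 342.
FPC for N = 937: n = 342 / (1 + 341/937) = 342 / 1.3639 ≈ 250.75 → 251.
At a 62% response rate, contacts needed = 251 / 0.62 ≈ 404.84 → 405.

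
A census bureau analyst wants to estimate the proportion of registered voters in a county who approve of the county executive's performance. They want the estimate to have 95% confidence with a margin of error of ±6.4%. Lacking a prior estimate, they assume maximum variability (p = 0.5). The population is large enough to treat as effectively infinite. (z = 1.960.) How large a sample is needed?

235

With p = 0.5, p(1−p) = 0.25.
n = z²·p(1−p)/E² = 1.960² × 0.2500 / 0.064² = 3.8416 × 0.2500 / 0.004096 ≈ 234.47.
Rounding up gives n = 235.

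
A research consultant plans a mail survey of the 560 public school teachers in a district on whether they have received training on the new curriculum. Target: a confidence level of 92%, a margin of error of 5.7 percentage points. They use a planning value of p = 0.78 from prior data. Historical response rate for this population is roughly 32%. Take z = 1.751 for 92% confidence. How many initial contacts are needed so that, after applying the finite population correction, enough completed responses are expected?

394

Completed interviews needed (unadjusted): n₀ = 1.751² × 0.1716 / 0.057² ≈ 161.93 → 162.
FPC for N = 560: n = 162 / (1 + 161/560) = 162 / 1.2875 ≈ 125.83 → 126.
At a 32% response rate, contacts needed = 126 / 0.32 ≈ 393.75 → 394.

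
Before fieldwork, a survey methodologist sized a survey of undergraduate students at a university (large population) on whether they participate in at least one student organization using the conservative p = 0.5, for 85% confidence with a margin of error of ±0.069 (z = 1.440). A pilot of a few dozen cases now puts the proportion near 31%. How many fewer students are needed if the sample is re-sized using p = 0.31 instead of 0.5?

15

Conservative (p = 0.5): n = 1.440² × 0.25 / 0.069² ≈ 108.88 → 109.
Using p = 0.31: p(1−p) = 0.2139, so n = 1.440² × 0.2139 / 0.069² ≈ 93.16 → 94.
Reduction: 109 − 94 = 15.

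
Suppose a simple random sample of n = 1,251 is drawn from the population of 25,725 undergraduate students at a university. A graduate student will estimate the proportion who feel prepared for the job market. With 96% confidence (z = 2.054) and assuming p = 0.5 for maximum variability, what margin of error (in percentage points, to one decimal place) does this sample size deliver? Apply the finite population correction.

Finite-population factor: (N−n)/(N−1) = (25725−1251)/(25725−1) = 0.9514.
SE(p̂) = √[p(1−p)/n · (N−n)/(N−1)] = √[0.2500/1251 × 0.9514] = 0.01379.
E = z × SE = 2.054 × 0.01379 = 0.02832 ≈ 2.8 percentage points.

2.8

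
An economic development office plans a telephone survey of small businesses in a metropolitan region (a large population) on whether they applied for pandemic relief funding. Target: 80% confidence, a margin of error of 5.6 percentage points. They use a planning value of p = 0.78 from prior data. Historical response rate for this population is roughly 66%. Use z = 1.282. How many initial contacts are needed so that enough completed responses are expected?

137

Completed interviews needed: n₀ = 1.282² × 0.1716 / 0.056² ≈ 89.93 → 90.
At a 66% response rate, contacts needed = 90 / 0.66 ≈ 136.36 → 137.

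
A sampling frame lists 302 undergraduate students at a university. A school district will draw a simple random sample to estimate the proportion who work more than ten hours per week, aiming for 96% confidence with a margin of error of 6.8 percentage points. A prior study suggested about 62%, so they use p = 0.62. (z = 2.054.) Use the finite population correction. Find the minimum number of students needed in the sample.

126

Unadjusted: n₀ = 2.054² × 0.62 × 0.38 / 0.068² ≈ 214.96, so n₀ = 215.
Finite population correction with N = 302: n = n₀ / (1 + (n₀−1)/N) = 215 / (1 + 214/302) = 215 / 1.7086 ≈ 125.83.
Rounding up, n = 126.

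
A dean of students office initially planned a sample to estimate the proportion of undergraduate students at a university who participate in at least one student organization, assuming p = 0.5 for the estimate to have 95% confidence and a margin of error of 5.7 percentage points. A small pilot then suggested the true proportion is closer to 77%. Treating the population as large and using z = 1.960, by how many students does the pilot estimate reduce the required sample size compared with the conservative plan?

86

Conservative (p = 0.5): n = 1.960² × 0.25 / 0.057² ≈ 295.60 → 296.
Using p = 0.77: p(1−p) = 0.1771, so n = 1.960² × 0.1771 / 0.057² ≈ 209.40 → 210.
Reduction: 296 − 210 = 86.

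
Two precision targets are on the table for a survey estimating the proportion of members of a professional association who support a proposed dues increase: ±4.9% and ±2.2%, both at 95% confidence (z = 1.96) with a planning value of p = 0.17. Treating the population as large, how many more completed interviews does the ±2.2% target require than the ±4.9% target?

At ±4.9%: n = 1.96² × 0.1411 / 0.049² ≈ 225.76 → 226.
At ±2.2%: n = 1.96² × 0.1411 / 0.022² ≈ 1119.94 → 1120.
Additional respondents: 1120 − 226 = 894.

894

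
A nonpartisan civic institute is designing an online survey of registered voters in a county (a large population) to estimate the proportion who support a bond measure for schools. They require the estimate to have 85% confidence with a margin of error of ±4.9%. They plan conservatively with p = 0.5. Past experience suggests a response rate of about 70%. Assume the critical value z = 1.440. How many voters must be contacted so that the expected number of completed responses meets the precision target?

309

Completed interviews needed: n₀ = 1.440² × 0.2500 / 0.049² ≈ 215.91 → 216.
At a 70% response rate, contacts needed = 216 / 0.70 ≈ 308.57 → 309.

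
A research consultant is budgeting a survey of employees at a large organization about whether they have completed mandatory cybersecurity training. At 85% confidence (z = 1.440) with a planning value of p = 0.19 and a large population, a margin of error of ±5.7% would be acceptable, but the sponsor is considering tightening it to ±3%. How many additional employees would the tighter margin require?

At ±5.7%: n = 1.440² × 0.1539 / 0.057² ≈ 98.22 → 99.
At ±3%: n = 1.440² × 0.1539 / 0.030² ≈ 354.59 → 355.
Additional respondents: 355 − 99 = 256.

256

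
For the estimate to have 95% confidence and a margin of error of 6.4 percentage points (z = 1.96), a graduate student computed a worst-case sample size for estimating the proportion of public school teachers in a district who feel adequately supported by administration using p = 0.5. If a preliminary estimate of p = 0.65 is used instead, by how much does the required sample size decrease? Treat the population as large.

Conservative (p = 0.5): n = 1.96² × 0.25 / 0.064² ≈ 234.47 → 235.
Using p = 0.65: p(1−p) = 0.2275, so n = 1.96² × 0.2275 / 0.064² ≈ 213.37 → 214.
Reduction: 235 − 214 = 21.

21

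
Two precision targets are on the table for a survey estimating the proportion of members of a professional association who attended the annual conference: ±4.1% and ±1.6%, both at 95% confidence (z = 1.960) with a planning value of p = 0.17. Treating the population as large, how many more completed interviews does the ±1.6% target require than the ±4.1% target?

1795

At ±4.1%: n = 1.960² × 0.1411 / 0.041² ≈ 322.46 → 323.
At ±1.6%: n = 1.960² × 0.1411 / 0.016² ≈ 2117.38 → 2118.
Additional respondents: 2118 − 323 = 1795.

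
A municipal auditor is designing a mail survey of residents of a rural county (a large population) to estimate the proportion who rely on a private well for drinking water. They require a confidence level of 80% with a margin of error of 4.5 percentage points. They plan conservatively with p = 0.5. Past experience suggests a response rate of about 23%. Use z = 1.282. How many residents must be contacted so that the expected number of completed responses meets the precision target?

883

Completed interviews needed: n₀ = 1.282² × 0.2500 / 0.045² ≈ 202.90 → 203.
At a 23% response rate, contacts needed = 203 / 0.23 ≈ 882.61 → 883.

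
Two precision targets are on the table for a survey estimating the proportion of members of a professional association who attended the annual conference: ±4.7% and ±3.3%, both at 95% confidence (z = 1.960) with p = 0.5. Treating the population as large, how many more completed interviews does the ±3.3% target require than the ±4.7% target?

At ±4.7%: n = 1.960² × 0.2500 / 0.047² ≈ 434.77 → 435.
At ±3.3%: n = 1.960² × 0.2500 / 0.033² ≈ 881.91 → 882.
Additional respondents: 882 − 435 = 447.

447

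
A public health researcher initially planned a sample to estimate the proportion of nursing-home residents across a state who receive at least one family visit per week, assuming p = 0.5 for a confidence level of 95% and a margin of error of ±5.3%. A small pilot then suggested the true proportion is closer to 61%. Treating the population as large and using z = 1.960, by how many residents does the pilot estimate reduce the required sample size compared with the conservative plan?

16

Conservative (p = 0.5): n = 1.960² × 0.25 / 0.053² ≈ 341.90 → 342.
Using p = 0.61: p(1−p) = 0.2379, so n = 1.960² × 0.2379 / 0.053² ≈ 325.35 → 326.
Reduction: 342 − 326 = 16.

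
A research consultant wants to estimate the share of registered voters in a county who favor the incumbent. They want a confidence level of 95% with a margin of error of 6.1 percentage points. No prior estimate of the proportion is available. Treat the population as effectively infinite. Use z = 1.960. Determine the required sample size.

With no prior estimate, use p = 0.5, giving p(1−p) = 0.25.
n = z²·p(1−p)/E² = 1.960² × 0.2500 / 0.061² = 3.8416 × 0.2500 / 0.003721 ≈ 258.10.
Rounding up gives n = 259.

259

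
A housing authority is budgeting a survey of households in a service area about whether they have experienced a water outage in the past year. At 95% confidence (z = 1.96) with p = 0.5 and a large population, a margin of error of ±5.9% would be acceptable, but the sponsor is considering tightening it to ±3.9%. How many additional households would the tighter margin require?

At ±5.9%: n = 1.96² × 0.2500 / 0.059² ≈ 275.90 → 276.
At ±3.9%: n = 1.96² × 0.2500 / 0.039² ≈ 631.43 → 632.
Additional respondents: 632 − 276 = 356.

356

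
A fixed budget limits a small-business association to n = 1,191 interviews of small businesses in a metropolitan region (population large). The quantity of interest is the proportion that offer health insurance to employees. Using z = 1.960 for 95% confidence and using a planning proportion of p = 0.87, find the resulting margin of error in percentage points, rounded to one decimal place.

SE(p̂) = √[p(1−p)/n] = √[0.1131/1191] = 0.00974.
E = z × SE = 1.960 × 0.00974 = 0.01910, or 1.9 percentage points.

1.9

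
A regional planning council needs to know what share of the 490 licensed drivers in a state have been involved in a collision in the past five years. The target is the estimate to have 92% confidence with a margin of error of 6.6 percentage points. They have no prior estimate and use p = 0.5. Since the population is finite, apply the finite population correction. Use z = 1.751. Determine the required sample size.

Unadjusted: n₀ = 1.751² × 0.50 × 0.50 / 0.066² ≈ 175.96, so n₀ = 176.
Finite population correction with N = 490: n = n₀ / (1 + (n₀−1)/N) = 176 / (1 + 175/490) = 176 / 1.3571 ≈ 129.68.
Rounding up, n = 130.

130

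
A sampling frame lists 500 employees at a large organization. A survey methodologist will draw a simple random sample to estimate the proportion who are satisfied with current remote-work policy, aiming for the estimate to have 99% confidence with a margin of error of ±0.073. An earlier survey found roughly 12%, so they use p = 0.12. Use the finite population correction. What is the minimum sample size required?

105

For 99% confidence, z = 2.576.
Unadjusted: n₀ = 2.576² × 0.12 × 0.88 / 0.073² ≈ 131.50, so n₀ = 132.
Finite population correction with N = 500: n = n₀ / (1 + (n₀−1)/N) = 132 / (1 + 131/500) = 132 / 1.2620 ≈ 104.60.
Rounding up, n = 105.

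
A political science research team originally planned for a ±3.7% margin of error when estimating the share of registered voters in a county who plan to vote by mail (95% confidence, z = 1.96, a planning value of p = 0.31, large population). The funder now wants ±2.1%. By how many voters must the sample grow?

At ±3.7%: n = 1.96² × 0.2139 / 0.037² ≈ 600.23 → 601.
At ±2.1%: n = 1.96² × 0.2139 / 0.021² ≈ 1863.31 → 1864.
Additional respondents: 1864 − 601 = 1263.

1263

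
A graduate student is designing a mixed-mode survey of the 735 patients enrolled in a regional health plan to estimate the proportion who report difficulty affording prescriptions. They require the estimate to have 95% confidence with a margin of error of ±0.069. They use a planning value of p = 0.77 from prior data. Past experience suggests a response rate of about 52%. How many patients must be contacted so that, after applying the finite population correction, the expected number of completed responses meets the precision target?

For 95% confidence, z = 1.960.
Completed interviews needed (unadjusted): n₀ = 1.960² × 0.1771 / 0.069² ≈ 142.90 → 143.
FPC for N = 735: n = 143 / (1 + 142/735) = 143 / 1.1932 ≈ 119.85 → 120.
At a 52% response rate, contacts needed = 120 / 0.52 ≈ 230.77 → 231.

231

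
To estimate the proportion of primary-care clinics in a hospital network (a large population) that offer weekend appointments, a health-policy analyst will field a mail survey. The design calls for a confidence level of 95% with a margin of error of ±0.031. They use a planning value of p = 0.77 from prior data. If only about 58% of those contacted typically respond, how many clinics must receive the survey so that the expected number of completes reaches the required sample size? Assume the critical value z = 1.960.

Completed interviews needed: n₀ = 1.960² × 0.1771 / 0.031² ≈ 707.96 → 708.
At a 58% response rate, contacts needed = 708 / 0.58 ≈ 1220.69 → 1221.

1221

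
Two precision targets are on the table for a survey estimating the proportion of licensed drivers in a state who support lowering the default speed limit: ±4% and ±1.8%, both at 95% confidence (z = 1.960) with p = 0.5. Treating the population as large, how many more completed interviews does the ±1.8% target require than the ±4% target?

At ±4%: n = 1.960² × 0.2500 / 0.040² ≈ 600.25 → 601.
At ±1.8%: n = 1.960² × 0.2500 / 0.018² ≈ 2964.20 → 2965.
Additional respondents: 2965 − 601 = 2364.

2364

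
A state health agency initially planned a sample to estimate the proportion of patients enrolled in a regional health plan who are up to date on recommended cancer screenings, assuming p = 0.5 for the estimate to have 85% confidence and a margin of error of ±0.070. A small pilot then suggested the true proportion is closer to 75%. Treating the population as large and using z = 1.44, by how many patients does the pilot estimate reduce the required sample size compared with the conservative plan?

Conservative (p = 0.5): n = 1.44² × 0.25 / 0.070² ≈ 105.80 → 106.
Using p = 0.75: p(1−p) = 0.1875, so n = 1.44² × 0.1875 / 0.070² ≈ 79.35 → 80.
Reduction: 106 − 80 = 26.

26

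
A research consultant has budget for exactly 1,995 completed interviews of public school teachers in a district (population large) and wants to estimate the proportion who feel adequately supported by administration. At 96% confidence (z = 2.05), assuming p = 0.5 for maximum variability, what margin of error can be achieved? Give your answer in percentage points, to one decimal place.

SE(p̂) = √[p(1−p)/n] = √[0.2500/1995] = 0.01119.
E = z × SE = 2.05 × 0.01119 = 0.02295, or 2.3 percentage points.

2.3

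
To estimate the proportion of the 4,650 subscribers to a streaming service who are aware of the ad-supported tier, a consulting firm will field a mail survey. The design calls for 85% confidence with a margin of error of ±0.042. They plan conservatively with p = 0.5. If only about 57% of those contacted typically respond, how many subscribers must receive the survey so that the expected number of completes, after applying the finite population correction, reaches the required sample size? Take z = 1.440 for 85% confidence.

Completed interviews needed (unadjusted): n₀ = 1.440² × 0.2500 / 0.042² ≈ 293.88 → 294.
FPC for N = 4,650: n = 294 / (1 + 293/4650) = 294 / 1.0630 ≈ 276.57 → 277.
At a 57% response rate, contacts needed = 277 / 0.57 ≈ 485.96 → 486.

486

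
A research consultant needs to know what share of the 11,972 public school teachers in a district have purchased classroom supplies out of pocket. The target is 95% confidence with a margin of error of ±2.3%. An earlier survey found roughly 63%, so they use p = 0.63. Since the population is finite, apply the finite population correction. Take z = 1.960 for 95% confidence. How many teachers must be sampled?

Unadjusted: n₀ = 1.960² × 0.63 × 0.37 / 0.023² ≈ 1692.77, so n₀ = 1693.
Finite population correction with N = 11,972: n = n₀ / (1 + (n₀−1)/N) = 1693 / (1 + 1692/11972) = 1693 / 1.1413 ≈ 1483.36.
Rounding up, n = 1484.

1484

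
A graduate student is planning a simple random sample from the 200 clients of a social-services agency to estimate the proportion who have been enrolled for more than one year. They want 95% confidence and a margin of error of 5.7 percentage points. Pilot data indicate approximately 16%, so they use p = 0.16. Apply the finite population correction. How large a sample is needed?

For 95% confidence, z = 1.960.
Unadjusted: n₀ = 1.960² × 0.16 × 0.84 / 0.057² ≈ 158.91, so n₀ = 159.
Finite population correction with N = 200: n = n₀ / (1 + (n₀−1)/N) = 159 / (1 + 158/200) = 159 / 1.7900 ≈ 88.83.
Rounding up, n = 89.

89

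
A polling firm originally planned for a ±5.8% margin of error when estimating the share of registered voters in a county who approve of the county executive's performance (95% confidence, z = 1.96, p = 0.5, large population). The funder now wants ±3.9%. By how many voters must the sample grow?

At ±5.8%: n = 1.96² × 0.2500 / 0.058² ≈ 285.49 → 286.
At ±3.9%: n = 1.96² × 0.2500 / 0.039² ≈ 631.43 → 632.
Additional respondents: 632 − 286 = 346.

346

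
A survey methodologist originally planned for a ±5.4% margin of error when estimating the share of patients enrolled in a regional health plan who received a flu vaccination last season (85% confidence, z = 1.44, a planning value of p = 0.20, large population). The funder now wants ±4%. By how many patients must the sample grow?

94

At ±5.4%: n = 1.44² × 0.1600 / 0.054² ≈ 113.78 → 114.
At ±4%: n = 1.44² × 0.1600 / 0.040² ≈ 207.36 → 208.
Additional respondents: 208 − 114 = 94.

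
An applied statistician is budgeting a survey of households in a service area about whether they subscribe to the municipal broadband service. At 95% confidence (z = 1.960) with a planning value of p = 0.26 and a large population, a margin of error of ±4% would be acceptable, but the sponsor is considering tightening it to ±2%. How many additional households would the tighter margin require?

1386

At ±4%: n = 1.960² × 0.1924 / 0.040² ≈ 461.95 → 462.
At ±2%: n = 1.960² × 0.1924 / 0.020² ≈ 1847.81 → 1848.
Additional respondents: 1848 − 462 = 1386.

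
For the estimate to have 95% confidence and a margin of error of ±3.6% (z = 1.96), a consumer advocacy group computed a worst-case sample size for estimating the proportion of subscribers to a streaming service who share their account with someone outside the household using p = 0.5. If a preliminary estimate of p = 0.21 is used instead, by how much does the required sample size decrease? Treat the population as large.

Conservative (p = 0.5): n = 1.96² × 0.25 / 0.036² ≈ 741.05 → 742.
Using p = 0.21: p(1−p) = 0.1659, so n = 1.96² × 0.1659 / 0.036² ≈ 491.76 → 492.
Reduction: 742 − 492 = 250.

250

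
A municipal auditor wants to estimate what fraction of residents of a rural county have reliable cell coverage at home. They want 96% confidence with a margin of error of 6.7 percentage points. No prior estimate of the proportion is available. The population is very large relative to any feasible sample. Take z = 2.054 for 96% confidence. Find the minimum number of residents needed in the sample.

With no prior estimate, use p = 0.5, giving p(1−p) = 0.25.
n = z²·p(1−p)/E² = 2.054² × 0.2500 / 0.067² = 4.2189 × 0.2500 / 0.004489 ≈ 234.96.
Rounding up gives n = 235.

235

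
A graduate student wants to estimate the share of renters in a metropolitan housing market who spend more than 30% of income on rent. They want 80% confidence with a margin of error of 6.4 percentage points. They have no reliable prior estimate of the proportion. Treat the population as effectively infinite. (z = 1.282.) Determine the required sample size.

101

With no prior estimate, use p = 0.5, giving p(1−p) = 0.25.
n = z²·p(1−p)/E² = 1.282² × 0.2500 / 0.064² = 1.6435 × 0.2500 / 0.004096 ≈ 100.31.
Rounding up gives n = 101.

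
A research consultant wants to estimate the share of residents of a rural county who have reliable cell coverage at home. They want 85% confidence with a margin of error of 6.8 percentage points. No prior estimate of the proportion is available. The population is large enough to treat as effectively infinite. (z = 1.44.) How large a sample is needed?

With no prior estimate, use p = 0.5, giving p(1−p) = 0.25.
n = z²·p(1−p)/E² = 1.44² × 0.2500 / 0.068² = 2.0736 × 0.2500 / 0.004624 ≈ 112.11.
Rounding up gives n = 113.

113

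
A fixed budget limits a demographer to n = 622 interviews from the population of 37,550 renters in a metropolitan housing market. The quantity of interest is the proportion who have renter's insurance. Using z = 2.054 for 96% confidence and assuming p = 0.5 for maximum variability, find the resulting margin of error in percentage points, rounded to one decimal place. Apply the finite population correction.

Finite-population factor: (N−n)/(N−1) = (37550−622)/(37550−1) = 0.9835.
SE(p̂) = √[p(1−p)/n · (N−n)/(N−1)] = √[0.2500/622 × 0.9835] = 0.01988.
E = z × SE = 2.054 × 0.01988 = 0.04084 ≈ 4.1 percentage points.

4.1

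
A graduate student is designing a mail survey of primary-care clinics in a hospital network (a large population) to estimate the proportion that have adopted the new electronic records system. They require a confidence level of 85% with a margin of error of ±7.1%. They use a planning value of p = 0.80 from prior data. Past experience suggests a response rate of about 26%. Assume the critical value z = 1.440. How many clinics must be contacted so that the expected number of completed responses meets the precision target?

Completed interviews needed: n₀ = 1.440² × 0.1600 / 0.071² ≈ 65.82 → 66.
At a 26% response rate, contacts needed = 66 / 0.26 ≈ 253.85 → 254.

254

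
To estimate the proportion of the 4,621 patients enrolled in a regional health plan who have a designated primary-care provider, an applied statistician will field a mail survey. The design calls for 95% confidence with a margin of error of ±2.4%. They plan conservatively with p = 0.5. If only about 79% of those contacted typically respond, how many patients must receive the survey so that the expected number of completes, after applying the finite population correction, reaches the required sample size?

For 95% confidence, z = 1.96.
Completed interviews needed (unadjusted): n₀ = 1.96² × 0.2500 / 0.024² ≈ 1667.36 → 1668.
FPC for N = 4,621: n = 1668 / (1 + 1667/4621) = 1668 / 1.3607 ≈ 1225.80 → 1226.
At a 79% response rate, contacts needed = 1226 / 0.79 ≈ 1551.90 → 1552.

1552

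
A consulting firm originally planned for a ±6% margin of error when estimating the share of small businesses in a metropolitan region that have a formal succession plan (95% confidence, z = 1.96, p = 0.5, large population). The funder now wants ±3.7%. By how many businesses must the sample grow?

At ±6%: n = 1.96² × 0.2500 / 0.060² ≈ 266.78 → 267.
At ±3.7%: n = 1.96² × 0.2500 / 0.037² ≈ 701.53 → 702.
Additional respondents: 702 − 267 = 435.

435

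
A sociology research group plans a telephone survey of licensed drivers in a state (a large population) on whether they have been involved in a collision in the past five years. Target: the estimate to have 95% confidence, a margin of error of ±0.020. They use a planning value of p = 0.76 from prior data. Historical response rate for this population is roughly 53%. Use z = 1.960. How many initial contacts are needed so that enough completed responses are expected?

Completed interviews needed: n₀ = 1.960² × 0.1824 / 0.020² ≈ 1751.77 → 1752.
At a 53% response rate, contacts needed = 1752 / 0.53 ≈ 3305.66 → 3306.

3306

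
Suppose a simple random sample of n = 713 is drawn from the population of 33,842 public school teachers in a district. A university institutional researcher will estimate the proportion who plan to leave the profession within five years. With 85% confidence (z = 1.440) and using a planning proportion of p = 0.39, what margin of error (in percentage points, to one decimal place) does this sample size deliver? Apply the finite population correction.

Finite-population factor: (N−n)/(N−1) = (33842−713)/(33842−1) = 0.9790.
SE(p̂) = √[p(1−p)/n · (N−n)/(N−1)] = √[0.2379/713 × 0.9790] = 0.01807.
E = z × SE = 1.440 × 0.01807 = 0.02603 ≈ 2.6 percentage points.

2.6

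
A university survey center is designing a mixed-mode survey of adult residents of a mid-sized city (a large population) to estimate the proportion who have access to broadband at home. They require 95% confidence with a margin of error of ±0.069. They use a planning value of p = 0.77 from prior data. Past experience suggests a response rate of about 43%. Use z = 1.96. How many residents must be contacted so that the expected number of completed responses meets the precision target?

Completed interviews needed: n₀ = 1.96² × 0.1771 / 0.069² ≈ 142.90 → 143.
At a 43% response rate, contacts needed = 143 / 0.43 ≈ 332.56 → 333.

333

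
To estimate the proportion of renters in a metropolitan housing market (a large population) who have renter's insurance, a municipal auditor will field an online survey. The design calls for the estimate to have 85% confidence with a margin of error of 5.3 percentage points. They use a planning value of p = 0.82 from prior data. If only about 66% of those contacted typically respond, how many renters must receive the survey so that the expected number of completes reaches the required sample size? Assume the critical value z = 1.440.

Completed interviews needed: n₀ = 1.440² × 0.1476 / 0.053² ≈ 108.96 → 109.
At a 66% response rate, contacts needed = 109 / 0.66 ≈ 165.15 → 166.

166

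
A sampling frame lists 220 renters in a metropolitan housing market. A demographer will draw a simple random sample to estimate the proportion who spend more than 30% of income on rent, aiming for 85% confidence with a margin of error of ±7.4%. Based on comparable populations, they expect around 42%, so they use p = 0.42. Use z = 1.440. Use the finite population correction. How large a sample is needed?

Unadjusted: n₀ = 1.440² × 0.42 × 0.58 / 0.074² ≈ 92.24, so n₀ = 93.
Finite population correction with N = 220: n = n₀ / (1 + (n₀−1)/N) = 93 / (1 + 92/220) = 93 / 1.4182 ≈ 65.58.
Rounding up, n = 66.

66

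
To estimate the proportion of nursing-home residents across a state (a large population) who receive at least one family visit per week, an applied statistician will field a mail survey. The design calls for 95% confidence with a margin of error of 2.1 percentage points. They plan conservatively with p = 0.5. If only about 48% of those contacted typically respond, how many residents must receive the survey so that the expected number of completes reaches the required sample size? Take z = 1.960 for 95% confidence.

Completed interviews needed: n₀ = 1.960² × 0.2500 / 0.021² ≈ 2177.78 → 2178.
At a 48% response rate, contacts needed = 2178 / 0.48 ≈ 4537.50 → 4538.

4538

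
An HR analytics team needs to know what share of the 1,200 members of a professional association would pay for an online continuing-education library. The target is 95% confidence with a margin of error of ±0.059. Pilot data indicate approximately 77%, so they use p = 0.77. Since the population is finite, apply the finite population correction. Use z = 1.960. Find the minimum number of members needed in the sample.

169

Unadjusted: n₀ = 1.960² × 0.77 × 0.23 / 0.059² ≈ 195.45, so n₀ = 196.
Finite population correction with N = 1,200: n = n₀ / (1 + (n₀−1)/N) = 196 / (1 + 195/1200) = 196 / 1.1625 ≈ 168.60.
Rounding up, n = 169.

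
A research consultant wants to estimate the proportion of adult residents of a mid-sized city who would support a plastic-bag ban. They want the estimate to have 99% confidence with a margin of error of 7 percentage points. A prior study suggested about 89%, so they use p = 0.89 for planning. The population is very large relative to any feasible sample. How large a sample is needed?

133

For 99% confidence, z = 2.576.
With p = 0.89, p(1−p) = 0.0979.
n = z²·p(1−p)/E² = 2.576² × 0.0979 / 0.070² = 6.6358 × 0.0979 / 0.004900 ≈ 132.58.
Rounding up gives n = 133.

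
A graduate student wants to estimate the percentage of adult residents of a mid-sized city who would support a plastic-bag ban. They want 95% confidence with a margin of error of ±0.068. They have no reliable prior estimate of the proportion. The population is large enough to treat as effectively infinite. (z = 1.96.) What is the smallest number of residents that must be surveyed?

208

With no prior estimate, use p = 0.5, giving p(1−p) = 0.25.
n = z²·p(1−p)/E² = 1.96² × 0.2500 / 0.068² = 3.8416 × 0.2500 / 0.004624 ≈ 207.70.
Rounding up gives n = 208.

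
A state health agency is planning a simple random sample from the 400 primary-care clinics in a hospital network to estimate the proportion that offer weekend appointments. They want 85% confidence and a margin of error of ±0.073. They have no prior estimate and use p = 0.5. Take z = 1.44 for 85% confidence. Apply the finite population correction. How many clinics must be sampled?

Unadjusted: n₀ = 1.44² × 0.50 × 0.50 / 0.073² ≈ 97.28, so n₀ = 98.
Finite population correction with N = 400: n = n₀ / (1 + (n₀−1)/N) = 98 / (1 + 97/400) = 98 / 1.2425 ≈ 78.87.
Rounding up, n = 79.

79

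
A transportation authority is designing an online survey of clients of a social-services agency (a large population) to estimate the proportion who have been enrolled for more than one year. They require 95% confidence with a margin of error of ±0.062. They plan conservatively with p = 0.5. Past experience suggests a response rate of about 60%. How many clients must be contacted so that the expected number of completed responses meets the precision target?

417

For 95% confidence, z = 1.96.
Completed interviews needed: n₀ = 1.96² × 0.2500 / 0.062² ≈ 249.84 → 250.
At a 60% response rate, contacts needed = 250 / 0.60 ≈ 416.67 → 417.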